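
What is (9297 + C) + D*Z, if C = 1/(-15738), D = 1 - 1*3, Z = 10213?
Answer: -175148203/15738 ≈ -11129.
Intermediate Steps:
D = -2 (D = 1 - 3 = -2)
C = -1/15738 ≈ -6.3540e-5
(9297 + C) + D*Z = (9297 - 1/15738) - 2*10213 = 146316185/15738 - 20426 = -175148203/15738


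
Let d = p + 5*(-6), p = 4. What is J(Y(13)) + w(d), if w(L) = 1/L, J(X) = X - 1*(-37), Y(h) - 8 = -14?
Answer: 805/26 ≈ 30.962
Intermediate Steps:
Y(h) = -6 (Y(h) = 8 - 14 = -6)
J(X) = 37 + X (J(X) = X + 37 = 37 + X)
d = -26 (d = 4 + 5*(-6) = 4 - 30 = -26)
J(Y(13)) + w(d) = (37 - 6) + 1/(-26) = 31 - 1/26 = 805/26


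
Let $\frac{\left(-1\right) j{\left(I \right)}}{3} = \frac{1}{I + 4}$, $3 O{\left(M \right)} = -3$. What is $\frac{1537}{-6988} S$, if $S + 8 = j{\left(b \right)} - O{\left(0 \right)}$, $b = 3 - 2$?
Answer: $\frac{29203}{17470} \approx 1.6716$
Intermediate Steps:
$O{\left(M \right)} = -1$ ($O{\left(M \right)} = \frac{1}{3} \left(-3\right) = -1$)
$b = 1$ ($b = 3 - 2 = 1$)
$j{\left(I \right)} = - \frac{3}{4 + I}$ ($j{\left(I \right)} = - \frac{3}{I + 4} = - \frac{3}{4 + I}$)
$S = - \frac{38}{5}$ ($S = -8 - \left(-1 + \frac{3}{4 + 1}\right) = -8 + \left(- \frac{3}{5} + 1\right) = -8 + \frac{2}{5} = - \frac{38}{5} \approx -7.6$)
$\frac{1537}{-6988} S = \frac{1537}{-6988} \left(- \frac{38}{5}\right) = 1537 \left(- \frac{1}{6988}\right) \left(- \frac{38}{5}\right) = \left(- \frac{1537}{6988}\right) \left(- \frac{38}{5}\right) = \frac{29203}{17470}$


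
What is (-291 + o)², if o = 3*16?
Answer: 59049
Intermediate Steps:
o = 48
(-291 + o)² = (-291 + 48)² = (-243)² = 59049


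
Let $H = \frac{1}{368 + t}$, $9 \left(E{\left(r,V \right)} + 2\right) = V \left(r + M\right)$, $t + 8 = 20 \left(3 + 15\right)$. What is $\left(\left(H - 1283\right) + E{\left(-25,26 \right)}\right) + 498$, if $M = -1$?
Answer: $- \frac{620719}{720} \approx -862.11$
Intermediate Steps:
$t = 352$ ($t = -8 + 20 \left(3 + 15\right) = -8 + 20 \cdot 18 = -8 + 360 = 352$)
$E{\left(r,V \right)} = -2 + \frac{V \left(-1 + r\right)}{9}$ ($E{\left(r,V \right)} = -2 + \frac{V \left(r - 1\right)}{9} = -2 + \frac{V \left(-1 + r\right)}{9}$)
$H = \frac{1}{720}$ ($H = \frac{1}{368 + 352} = \frac{1}{720} \approx 0.0013889$)
$\left(\left(H - 1283\right) + E{\left(-25,26 \right)}\right) + 498 = \left(\left(\frac{1}{720} - 1283\right) - \left(\frac{44}{9} + \frac{650}{9}\right)\right) + 498 = \left(- \frac{923759}{720} - \frac{694}{9}\right) + 498 = - \frac{979279}{720} + 498 = - \frac{620719}{720}$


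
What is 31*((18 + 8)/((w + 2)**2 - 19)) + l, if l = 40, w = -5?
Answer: -203/5 ≈ -40.600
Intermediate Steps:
31*((18 + 8)/((w + 2)**2 - 19)) + l = 31*((18 + 8)/((-5 + 2)**2 - 19)) + 40 = 31*(26/((-3)**2 - 19)) + 40 = 31*(26/(9 - 19)) + 40 = 31*(26/(-10)) + 40 = 31*(26*(-1/10)) + 40 = 31*(-13/5) + 40 = -403/5 + 40 = -203/5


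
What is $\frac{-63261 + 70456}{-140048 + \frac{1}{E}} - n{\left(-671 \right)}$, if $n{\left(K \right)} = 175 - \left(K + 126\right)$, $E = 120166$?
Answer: $- \frac{12117750330610}{16829007967} \approx -720.05$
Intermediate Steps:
$n{\left(K \right)} = 49 - K$ ($n{\left(K \right)} = 175 - \left(126 + K\right) = 49 - K$)
$\frac{-63261 + 70456}{-140048 + \frac{1}{E}} - n{\left(-671 \right)} = \frac{-63261 + 70456}{-140048 + \frac{1}{120166}} - \left(49 - -671\right) = \frac{7195}{-140048 + \frac{1}{120166}} - \left(49 + 671\right) = \frac{7195}{- \frac{16829007967}{120166}} - 720 = 7195 \left(- \frac{120166}{16829007967}\right) - 720 = - \frac{864594370}{16829007967} - 720 = - \frac{12117750330610}{16829007967}$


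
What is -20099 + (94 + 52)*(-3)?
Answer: -20537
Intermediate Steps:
-20099 + (94 + 52)*(-3) = -20099 + 146*(-3) = -20099 - 438 = -20537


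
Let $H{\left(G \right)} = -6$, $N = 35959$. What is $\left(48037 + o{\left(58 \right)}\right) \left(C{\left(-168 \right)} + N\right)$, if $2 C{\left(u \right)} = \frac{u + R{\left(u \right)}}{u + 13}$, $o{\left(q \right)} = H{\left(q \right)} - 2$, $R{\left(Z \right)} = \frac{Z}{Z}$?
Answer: $\frac{535401212253}{310} \approx 1.7271 \cdot 10^{9}$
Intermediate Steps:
$R{\left(Z \right)} = 1$
$o{\left(q \right)} = -8$ ($o{\left(q \right)} = -6 - 2 = -8$)
$C{\left(u \right)} = \frac{1 + u}{2 \left(13 + u\right)}$ ($C{\left(u \right)} = \frac{\left(u + 1\right) \frac{1}{u + 13}}{2} = \frac{\left(1 + u\right) \frac{1}{13 + u}}{2} = \frac{\frac{1}{13 + u} \left(1 + u\right)}{2} = \frac{1 + u}{2 \left(13 + u\right)}$)
$\left(48037 + o{\left(58 \right)}\right) \left(C{\left(-168 \right)} + N\right) = \left(48037 - 8\right) \left(\frac{1 - 168}{2 \left(13 - 168\right)} + 35959\right) = 48029 \left(\frac{1}{2} \frac{1}{-155} \left(-167\right) + 35959\right) = 48029 \left(\frac{1}{2} \left(- \frac{1}{155}\right) \left(-167\right) + 35959\right) = 48029 \left(\frac{167}{310} + 35959\right) = 48029 \cdot \frac{11147457}{310} = \frac{535401212253}{310}$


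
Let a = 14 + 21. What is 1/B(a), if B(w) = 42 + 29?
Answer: 1/71 ≈ 0.014085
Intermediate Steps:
a = 35
B(w) = 71
1/B(a) = 1/71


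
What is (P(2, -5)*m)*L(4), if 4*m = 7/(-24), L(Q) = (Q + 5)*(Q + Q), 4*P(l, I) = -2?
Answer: 21/8 ≈ 2.6250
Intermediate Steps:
P(l, I) = -½ (P(l, I) = (¼)*(-2) = -½)
L(Q) = 2*Q*(5 + Q) (L(Q) = (5 + Q)*(2*Q) = 2*Q*(5 + Q))
m = -7/96 (m = (7/(-24))/4 = (7*(-1/24))/4 = (¼)*(-7/24) = -7/96 ≈ -0.072917)
(P(2, -5)*m)*L(4) = (-½*(-7/96))*(2*4*(5 + 4)) = 7*(2*4*9)/192 = (7/192)*72 = 21/8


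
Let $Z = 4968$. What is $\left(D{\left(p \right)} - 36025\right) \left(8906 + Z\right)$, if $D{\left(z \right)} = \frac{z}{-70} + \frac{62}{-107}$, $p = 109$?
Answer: $- \frac{267414663723}{535} \approx -4.9984 \cdot 10^{8}$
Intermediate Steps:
$D{\left(z \right)} = - \frac{62}{107} - \frac{z}{70}$ ($D{\left(z \right)} = z \left(- \frac{1}{70}\right) + 62 \left(- \frac{1}{107}\right) = - \frac{z}{70} - \frac{62}{107} = - \frac{62}{107} - \frac{z}{70}$)
$\left(D{\left(p \right)} - 36025\right) \left(8906 + Z\right) = \left(\left(- \frac{62}{107} - \frac{109}{70}\right) - 36025\right) \left(8906 + 4968\right) = \left(\left(- \frac{62}{107} - \frac{109}{70}\right) - 36025\right) 13874 = \left(- \frac{16003}{7490} - 36025\right) 13874 = \left(- \frac{269843253}{7490}\right) 13874 = - \frac{267414663723}{535}$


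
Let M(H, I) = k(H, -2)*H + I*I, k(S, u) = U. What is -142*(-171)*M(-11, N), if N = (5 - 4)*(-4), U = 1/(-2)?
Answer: 522063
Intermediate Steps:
U = -½ ≈ -0.50000
N = -4 (N = 1*(-4) = -4)
k(S, u) = -½
M(H, I) = I² - H/2 (M(H, I) = -H/2 + I*I = -H/2 + I² = I² - H/2)
-142*(-171)*M(-11, N) = -142*(-171)*((-4)² - ½*(-11)) = -(-24282)*(16 + 11/2) = -(-24282)*43/2 = -1*(-522063) = 522063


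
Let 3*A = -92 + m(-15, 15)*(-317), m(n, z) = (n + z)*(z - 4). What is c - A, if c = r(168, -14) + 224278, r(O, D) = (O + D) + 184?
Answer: 673940/3 ≈ 2.2465e+5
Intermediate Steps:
r(O, D) = 184 + D + O (r(O, D) = (D + O) + 184 = 184 + D + O)
m(n, z) = (-4 + z)*(n + z) (m(n, z) = (n + z)*(-4 + z) = (-4 + z)*(n + z))
c = 224616 (c = (184 - 14 + 168) + 224278 = 338 + 224278 = 224616)
A = -92/3 (A = (-92 + (15**2 - 4*(-15) - 4*15 - 15*15)*(-317))/3 = (-92 + (225 + 60 - 60 - 225)*(-317))/3 = (-92 + 0*(-317))/3 = (-92 + 0)/3 = (1/3)*(-92) = -92/3 ≈ -30.667)
c - A = 224616 - 1*(-92/3) = 224616 + 92/3 = 673940/3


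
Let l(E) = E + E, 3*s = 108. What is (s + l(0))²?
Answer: 1296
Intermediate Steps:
s = 36 (s = (⅓)*108 = 36)
l(E) = 2*E
(s + l(0))² = (36 + 2*0)² = (36 + 0)² = 36² = 1296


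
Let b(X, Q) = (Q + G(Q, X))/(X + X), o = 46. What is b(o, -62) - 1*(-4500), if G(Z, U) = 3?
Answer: 413941/92 ≈ 4499.4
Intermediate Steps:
b(X, Q) = (3 + Q)/(2*X) (b(X, Q) = (Q + 3)/(X + X) = (3 + Q)/((2*X)) = (3 + Q)*(1/(2*X)) = (3 + Q)/(2*X))
b(o, -62) - 1*(-4500) = (½)*(3 - 62)/46 - 1*(-4500) = (½)*(1/46)*(-59) + 4500 = -59/92 + 4500 = 413941/92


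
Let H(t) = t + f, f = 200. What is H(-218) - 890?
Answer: -908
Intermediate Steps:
H(t) = 200 + t (H(t) = t + 200 = 200 + t)
H(-218) - 890 = (200 - 218) - 890 = -18 - 890 = -908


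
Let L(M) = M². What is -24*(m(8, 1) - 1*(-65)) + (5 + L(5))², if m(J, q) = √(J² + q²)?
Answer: -660 - 24*√65 ≈ -853.49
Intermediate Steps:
-24*(m(8, 1) - 1*(-65)) + (5 + L(5))² = -24*(√(8² + 1²) - 1*(-65)) + (5 + 5²)² = -24*(√(64 + 1) + 65) + (5 + 25)² = -24*(√65 + 65) + 30² = -24*(65 + √65) + 900 = (-1560 - 24*√65) + 900 = -660 - 24*√65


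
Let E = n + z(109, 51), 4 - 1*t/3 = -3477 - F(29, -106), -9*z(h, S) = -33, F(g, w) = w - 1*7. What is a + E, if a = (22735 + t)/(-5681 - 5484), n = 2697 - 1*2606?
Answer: 3072343/33495 ≈ 91.725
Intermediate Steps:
F(g, w) = -7 + w (F(g, w) = w - 7 = -7 + w)
z(h, S) = 11/3 (z(h, S) = -1/9*(-33) = 11/3)
n = 91 (n = 2697 - 2606 = 91)
t = 10104 (t = 12 - 3*(-3477 - (-7 - 106)) = 12 - 3*(-3477 - 1*(-113)) = 12 - 3*(-3477 + 113) = 12 - 3*(-3364) = 12 + 10092 = 10104)
E = 284/3 (E = 91 + 11/3 = 284/3 ≈ 94.667)
a = -32839/11165 (a = (22735 + 10104)/(-5681 - 5484) = 32839/(-11165) = 32839*(-1/11165) = -32839/11165 ≈ -2.9412)
a + E = -32839/11165 + 284/3 = 3072343/33495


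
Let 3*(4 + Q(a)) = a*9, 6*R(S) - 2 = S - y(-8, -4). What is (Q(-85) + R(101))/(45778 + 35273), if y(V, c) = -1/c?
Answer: -645/216136 ≈ -0.0029842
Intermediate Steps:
R(S) = 7/24 + S/6 (R(S) = ⅓ + (S - (-1)/(-4))/6 = ⅓ + (S - (-1)*(-1)/4)/6 = ⅓ + (S - 1*¼)/6 = ⅓ + (S - ¼)/6 = ⅓ + (-¼ + S)/6 = ⅓ + (-1/24 + S/6) = 7/24 + S/6)
Q(a) = -4 + 3*a (Q(a) = -4 + (a*9)/3 = -4 + (9*a)/3 = -4 + 3*a)
(Q(-85) + R(101))/(45778 + 35273) = ((-4 + 3*(-85)) + (7/24 + (⅙)*101))/(45778 + 35273) = ((-4 - 255) + (7/24 + 101/6))/81051 = (-259 + 137/8)*(1/81051) = -1935/8*1/81051 = -645/216136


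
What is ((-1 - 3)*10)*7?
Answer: -280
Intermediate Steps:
((-1 - 3)*10)*7 = -4*10*7 = -40*7 = -280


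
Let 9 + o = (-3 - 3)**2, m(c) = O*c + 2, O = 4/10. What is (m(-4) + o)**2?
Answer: 18769/25 ≈ 750.76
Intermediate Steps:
O = 2/5 (O = 4*(1/10) = 2/5 ≈ 0.40000)
m(c) = 2 + 2*c/5 (m(c) = 2*c/5 + 2 = 2 + 2*c/5)
o = 27 (o = -9 + (-3 - 3)**2 = -9 + (-6)**2 = -9 + 36 = 27)
(m(-4) + o)**2 = ((2 + (2/5)*(-4)) + 27)**2 = ((2 - 8/5) + 27)**2 = (2/5 + 27)**2 = (137/5)**2 = 18769/25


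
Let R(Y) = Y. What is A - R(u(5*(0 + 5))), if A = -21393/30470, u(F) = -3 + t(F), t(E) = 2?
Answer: 9077/30470 ≈ 0.29790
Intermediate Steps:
u(F) = -1 (u(F) = -3 + 2 = -1)
A = -21393/30470 (A = -21393*1/30470 = -21393/30470 ≈ -0.70210)
A - R(u(5*(0 + 5))) = -21393/30470 - 1*(-1) = -21393/30470 + 1 = 9077/30470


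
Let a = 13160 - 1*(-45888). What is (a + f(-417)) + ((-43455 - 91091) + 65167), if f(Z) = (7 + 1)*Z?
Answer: -13667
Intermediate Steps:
a = 59048 (a = 13160 + 45888 = 59048)
f(Z) = 8*Z
(a + f(-417)) + ((-43455 - 91091) + 65167) = (59048 + 8*(-417)) + ((-43455 - 91091) + 65167) = (59048 - 3336) + (-134546 + 65167) = 55712 - 69379 = -13667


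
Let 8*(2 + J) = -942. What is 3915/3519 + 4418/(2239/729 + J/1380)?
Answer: 2318857698585/1565314933 ≈ 1481.4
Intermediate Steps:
J = -479/4 (J = -2 + (⅛)*(-942) = -2 - 471/4 = -479/4 ≈ -119.75)
3915/3519 + 4418/(2239/729 + J/1380) = 3915/3519 + 4418/(2239/729 - 479/4/1380) = 3915*(1/3519) + 4418/(2239*(1/729) - 479/4*1/1380) = 435/391 + 4418/(2239/729 - 479/5520) = 435/391 + 4418/(4003363/1341360) = 435/391 + 4418*(1341360/4003363) = 435/391 + 5926128480/4003363 = 2318857698585/1565314933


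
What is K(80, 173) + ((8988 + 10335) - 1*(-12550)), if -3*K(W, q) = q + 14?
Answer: 95432/3 ≈ 31811.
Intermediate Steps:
K(W, q) = -14/3 - q/3 (K(W, q) = -(q + 14)/3 = -(14 + q)/3 = -14/3 - q/3)
K(80, 173) + ((8988 + 10335) - 1*(-12550)) = (-14/3 - 1/3*173) + ((8988 + 10335) - 1*(-12550)) = (-14/3 - 173/3) + (19323 + 12550) = -187/3 + 31873 = 95432/3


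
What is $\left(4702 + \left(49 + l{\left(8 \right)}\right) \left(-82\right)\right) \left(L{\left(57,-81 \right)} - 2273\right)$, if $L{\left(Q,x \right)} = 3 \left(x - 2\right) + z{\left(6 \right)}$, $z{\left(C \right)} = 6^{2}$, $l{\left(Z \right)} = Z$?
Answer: $-69608$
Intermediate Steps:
$z{\left(C \right)} = 36$
$L{\left(Q,x \right)} = 30 + 3 x$ ($L{\left(Q,x \right)} = 3 \left(x - 2\right) + 36 = 3 \left(-2 + x\right) + 36 = \left(-6 + 3 x\right) + 36 = 30 + 3 x$)
$\left(4702 + \left(49 + l{\left(8 \right)}\right) \left(-82\right)\right) \left(L{\left(57,-81 \right)} - 2273\right) = \left(4702 + \left(49 + 8\right) \left(-82\right)\right) \left(\left(30 + 3 \left(-81\right)\right) - 2273\right) = \left(4702 + 57 \left(-82\right)\right) \left(\left(30 - 243\right) - 2273\right) = \left(4702 - 4674\right) \left(-213 - 2273\right) = 28 \left(-2486\right) = -69608$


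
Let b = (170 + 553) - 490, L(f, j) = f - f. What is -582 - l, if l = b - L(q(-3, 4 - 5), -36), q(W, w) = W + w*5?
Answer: -815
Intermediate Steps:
q(W, w) = W + 5*w
L(f, j) = 0
b = 233 (b = 723 - 490 = 233)
l = 233 (l = 233 - 1*0 = 233 + 0 = 233)
-582 - l = -582 - 1*233 = -582 - 233 = -815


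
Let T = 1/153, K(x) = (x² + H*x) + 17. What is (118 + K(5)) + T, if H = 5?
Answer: 28306/153 ≈ 185.01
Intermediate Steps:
K(x) = 17 + x² + 5*x (K(x) = (x² + 5*x) + 17 = 17 + x² + 5*x)
T = 1/153 ≈ 0.0065359
(118 + K(5)) + T = (118 + (17 + 5² + 5*5)) + 1/153 = (118 + (17 + 25 + 25)) + 1/153 = (118 + 67) + 1/153 = 185 + 1/153 = 28306/153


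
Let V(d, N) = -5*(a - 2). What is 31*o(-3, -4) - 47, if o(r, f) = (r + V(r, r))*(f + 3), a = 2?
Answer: 46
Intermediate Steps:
V(d, N) = 0 (V(d, N) = -5*(2 - 2) = -5*0 = 0)
o(r, f) = r*(3 + f) (o(r, f) = (r + 0)*(f + 3) = r*(3 + f))
31*o(-3, -4) - 47 = 31*(-3*(3 - 4)) - 47 = 31*(-3*(-1)) - 47 = 31*3 - 47 = 93 - 47 = 46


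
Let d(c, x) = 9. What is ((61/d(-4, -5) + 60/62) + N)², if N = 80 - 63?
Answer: 47665216/77841 ≈ 612.34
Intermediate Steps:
N = 17
((61/d(-4, -5) + 60/62) + N)² = ((61/9 + 60/62) + 17)² = ((61*(⅑) + 60*(1/62)) + 17)² = ((61/9 + 30/31) + 17)² = (2161/279 + 17)² = (6904/279)² = 47665216/77841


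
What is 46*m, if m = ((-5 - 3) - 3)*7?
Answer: -3542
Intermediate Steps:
m = -77 (m = (-8 - 3)*7 = -11*7 = -77)
46*m = 46*(-77) = -3542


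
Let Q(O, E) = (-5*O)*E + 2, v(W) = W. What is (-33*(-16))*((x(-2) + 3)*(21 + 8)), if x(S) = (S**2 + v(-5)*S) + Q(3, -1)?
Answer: 520608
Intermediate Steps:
Q(O, E) = 2 - 5*E*O (Q(O, E) = -5*E*O + 2 = 2 - 5*E*O)
x(S) = 17 + S**2 - 5*S (x(S) = (S**2 - 5*S) + (2 - 5*(-1)*3) = (S**2 - 5*S) + (2 + 15) = (S**2 - 5*S) + 17 = 17 + S**2 - 5*S)
(-33*(-16))*((x(-2) + 3)*(21 + 8)) = (-33*(-16))*(((17 + (-2)**2 - 5*(-2)) + 3)*(21 + 8)) = 528*(((17 + 4 + 10) + 3)*29) = 528*((31 + 3)*29) = 528*(34*29) = 528*986 = 520608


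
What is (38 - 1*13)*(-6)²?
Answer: 900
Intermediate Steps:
(38 - 1*13)*(-6)² = (38 - 13)*36 = 25*36 = 900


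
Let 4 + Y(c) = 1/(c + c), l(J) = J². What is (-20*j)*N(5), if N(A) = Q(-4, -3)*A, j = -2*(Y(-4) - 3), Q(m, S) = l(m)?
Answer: -22800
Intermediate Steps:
Q(m, S) = m²
Y(c) = -4 + 1/(2*c) (Y(c) = -4 + 1/(c + c) = -4 + 1/(2*c))
j = 57/4 (j = -2*((-4 + (½)/(-4)) - 3) = -2*((-4 + (½)*(-¼)) - 3) = -2*((-4 - ⅛) - 3) = -2*(-33/8 - 3) = -2*(-57/8) = 57/4 ≈ 14.250)
N(A) = 16*A (N(A) = (-4)²*A = 16*A)
(-20*j)*N(5) = (-20*57/4)*(16*5) = -285*80 = -22800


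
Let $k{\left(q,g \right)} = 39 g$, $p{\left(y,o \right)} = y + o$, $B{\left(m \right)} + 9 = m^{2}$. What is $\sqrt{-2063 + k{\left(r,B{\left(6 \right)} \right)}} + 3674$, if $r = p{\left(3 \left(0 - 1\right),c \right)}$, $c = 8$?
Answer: $3674 + i \sqrt{1010} \approx 3674.0 + 31.78 i$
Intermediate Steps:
$B{\left(m \right)} = -9 + m^{2}$
$p{\left(y,o \right)} = o + y$
$r = 5$ ($r = 8 + 3 \left(0 - 1\right) = 8 + 3 \left(-1\right) = 8 - 3 = 5$)
$\sqrt{-2063 + k{\left(r,B{\left(6 \right)} \right)}} + 3674 = \sqrt{-2063 + 39 \left(-9 + 6^{2}\right)} + 3674 = \sqrt{-2063 + 39 \left(-9 + 36\right)} + 3674 = \sqrt{-2063 + 39 \cdot 27} + 3674 = \sqrt{-2063 + 1053} + 3674 = \sqrt{-1010} + 3674 = i \sqrt{1010} + 3674 = 3674 + i \sqrt{1010}$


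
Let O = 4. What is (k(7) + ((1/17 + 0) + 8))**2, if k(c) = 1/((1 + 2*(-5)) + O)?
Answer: 446224/7225 ≈ 61.761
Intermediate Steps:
k(c) = -1/5 (k(c) = 1/((1 + 2*(-5)) + 4) = 1/((1 - 10) + 4) = 1/(-9 + 4) = 1/(-5) = -1/5)
(k(7) + ((1/17 + 0) + 8))**2 = (-1/5 + ((1/17 + 0) + 8))**2 = (-1/5 + (1/17 + 8))**2 = (-1/5 + 137/17)**2 = (668/85)**2 = 446224/7225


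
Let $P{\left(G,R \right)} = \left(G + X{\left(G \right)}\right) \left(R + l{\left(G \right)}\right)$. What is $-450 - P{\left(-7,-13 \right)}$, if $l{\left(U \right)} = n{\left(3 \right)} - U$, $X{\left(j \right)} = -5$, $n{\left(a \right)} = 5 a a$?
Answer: $18$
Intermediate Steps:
$n{\left(a \right)} = 5 a^{2}$
$l{\left(U \right)} = 45 - U$ ($l{\left(U \right)} = 5 \cdot 3^{2} - U = 5 \cdot 9 - U = 45 - U$)
$P{\left(G,R \right)} = \left(-5 + G\right) \left(45 + R - G\right)$ ($P{\left(G,R \right)} = \left(G - 5\right) \left(R - \left(-45 + G\right)\right) = \left(-5 + G\right) \left(45 + R - G\right)$)
$-450 - P{\left(-7,-13 \right)} = -450 - \left(-225 - \left(-7\right)^{2} - -65 + 50 \left(-7\right) - -91\right) = -450 - \left(-225 - 49 + 65 - 350 + 91\right) = -450 - -468 = -450 + 468 = 18$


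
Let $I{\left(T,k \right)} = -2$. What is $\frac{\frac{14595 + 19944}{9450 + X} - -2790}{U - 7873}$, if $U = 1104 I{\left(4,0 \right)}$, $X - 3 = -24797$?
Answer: $- \frac{42775221}{154682864} \approx -0.27654$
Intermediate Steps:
$X = -24794$ ($X = 3 - 24797 = -24794$)
$U = -2208$ ($U = 1104 \left(-2\right) = -2208$)
$\frac{\frac{14595 + 19944}{9450 + X} - -2790}{U - 7873} = \frac{\frac{14595 + 19944}{9450 - 24794} - -2790}{-2208 - 7873} = \frac{\frac{34539}{-15344} + 2790}{-10081} = \left(34539 \left(- \frac{1}{15344}\right) + 2790\right) \left(- \frac{1}{10081}\right) = \left(- \frac{34539}{15344} + 2790\right) \left(- \frac{1}{10081}\right) = \frac{42775221}{15344} \left(- \frac{1}{10081}\right) = - \frac{42775221}{154682864}$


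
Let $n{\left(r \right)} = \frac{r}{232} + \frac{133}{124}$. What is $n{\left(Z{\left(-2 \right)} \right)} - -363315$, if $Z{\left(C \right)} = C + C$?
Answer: $\frac{1306484535}{3596} \approx 3.6332 \cdot 10^{5}$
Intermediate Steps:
$Z{\left(C \right)} = 2 C$
$n{\left(r \right)} = \frac{133}{124} + \frac{r}{232}$ ($n{\left(r \right)} = r \frac{1}{232} + 133 \cdot \frac{1}{124} = \frac{r}{232} + \frac{133}{124} = \frac{133}{124} + \frac{r}{232}$)
$n{\left(Z{\left(-2 \right)} \right)} - -363315 = \left(\frac{133}{124} + \frac{2 \left(-2\right)}{232}\right) - -363315 = \left(\frac{133}{124} + \frac{1}{232} \left(-4\right)\right) + 363315 = \left(\frac{133}{124} - \frac{1}{58}\right) + 363315 = \frac{3795}{3596} + 363315 = \frac{1306484535}{3596}$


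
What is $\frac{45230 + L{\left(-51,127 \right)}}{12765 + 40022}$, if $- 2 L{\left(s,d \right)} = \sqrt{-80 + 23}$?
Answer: $\frac{45230}{52787} - \frac{i \sqrt{57}}{105574} \approx 0.85684 - 7.1512 \cdot 10^{-5} i$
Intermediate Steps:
$L{\left(s,d \right)} = - \frac{i \sqrt{57}}{2}$ ($L{\left(s,d \right)} = - \frac{\sqrt{-80 + 23}}{2} = - \frac{\sqrt{-57}}{2} = - \frac{i \sqrt{57}}{2}$)
$\frac{45230 + L{\left(-51,127 \right)}}{12765 + 40022} = \frac{45230 - \frac{i \sqrt{57}}{2}}{12765 + 40022} = \frac{45230 - \frac{i \sqrt{57}}{2}}{52787} = \left(45230 - \frac{i \sqrt{57}}{2}\right) \frac{1}{52787} = \frac{45230}{52787} - \frac{i \sqrt{57}}{105574}$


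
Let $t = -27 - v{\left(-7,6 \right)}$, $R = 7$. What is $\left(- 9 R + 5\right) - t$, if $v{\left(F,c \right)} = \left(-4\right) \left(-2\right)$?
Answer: $-23$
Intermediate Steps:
$v{\left(F,c \right)} = 8$
$t = -35$ ($t = -27 - 8 = -35$)
$\left(- 9 R + 5\right) - t = \left(\left(-9\right) 7 + 5\right) - -35 = \left(-63 + 5\right) + 35 = -58 + 35 = -23$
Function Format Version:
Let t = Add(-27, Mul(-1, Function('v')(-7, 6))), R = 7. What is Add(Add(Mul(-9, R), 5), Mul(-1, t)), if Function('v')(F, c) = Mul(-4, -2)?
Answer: -23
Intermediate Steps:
Function('v')(F, c) = 8
t = -35 (t = Add(-27, Mul(-1, 8)) = Add(-27, -8) = -35)
Add(Add(Mul(-9, R), 5), Mul(-1, t)) = Add(Add(Mul(-9, 7), 5), Mul(-1, -35)) = Add(Add(-63, 5), 35) = Add(-58, 35) = -23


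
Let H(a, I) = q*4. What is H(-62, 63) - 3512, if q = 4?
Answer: -3496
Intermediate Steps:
H(a, I) = 16 (H(a, I) = 4*4 = 16)
H(-62, 63) - 3512 = 16 - 3512 = -3496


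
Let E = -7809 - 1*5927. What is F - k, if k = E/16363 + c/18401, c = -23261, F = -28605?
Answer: -8612205203736/301095563 ≈ -28603.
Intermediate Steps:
E = -13736 (E = -7809 - 5927 = -13736)
k = -633375879/301095563 (k = -13736/16363 - 23261/18401 = -633375879/301095563 ≈ -2.1036)
F - k = -28605 - 1*(-633375879/301095563) = -28605 + 633375879/301095563 = -8612205203736/301095563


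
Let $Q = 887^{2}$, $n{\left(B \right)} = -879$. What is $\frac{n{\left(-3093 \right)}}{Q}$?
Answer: $- \frac{879}{786769} \approx -0.0011172$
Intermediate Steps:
$Q = 786769$
$\frac{n{\left(-3093 \right)}}{Q} = - \frac{879}{786769}$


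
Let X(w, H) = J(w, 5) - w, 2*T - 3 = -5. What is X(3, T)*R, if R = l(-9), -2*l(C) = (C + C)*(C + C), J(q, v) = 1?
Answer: 324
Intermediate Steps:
l(C) = -2*C**2 (l(C) = -(C + C)*(C + C)/2 = -2*C*2*C/2 = -2*C**2)
T = -1 (T = 3/2 + (1/2)*(-5) = 3/2 - 5/2 = -1)
R = -162 (R = -2*(-9)**2 = -2*81 = -162)
X(w, H) = 1 - w
X(3, T)*R = (1 - 1*3)*(-162) = (1 - 3)*(-162) = -2*(-162) = 324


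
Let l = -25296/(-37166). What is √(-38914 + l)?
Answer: I*√13437854434762/18583 ≈ 197.26*I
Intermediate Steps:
l = 12648/18583 (l = -25296*(-1/37166) = 12648/18583 ≈ 0.68062)
√(-38914 + l) = √(-38914 + 12648/18583) = √(-723126214/18583) = I*√13437854434762/18583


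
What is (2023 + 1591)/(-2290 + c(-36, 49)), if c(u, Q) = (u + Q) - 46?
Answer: -3614/2323 ≈ -1.5557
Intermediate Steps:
c(u, Q) = -46 + Q + u (c(u, Q) = (Q + u) - 46 = -46 + Q + u)
(2023 + 1591)/(-2290 + c(-36, 49)) = (2023 + 1591)/(-2290 + (-46 + 49 - 36)) = 3614/(-2290 - 33) = 3614/(-2323) = 3614*(-1/2323) = -3614/2323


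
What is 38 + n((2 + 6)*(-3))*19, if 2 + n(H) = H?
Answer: -456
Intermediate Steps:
n(H) = -2 + H
38 + n((2 + 6)*(-3))*19 = 38 + (-2 + (2 + 6)*(-3))*19 = 38 + (-2 + 8*(-3))*19 = 38 + (-2 - 24)*19 = 38 - 26*19 = 38 - 494 = -456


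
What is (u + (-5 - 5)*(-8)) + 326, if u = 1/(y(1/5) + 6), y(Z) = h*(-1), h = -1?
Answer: 2843/7 ≈ 406.14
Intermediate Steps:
y(Z) = 1 (y(Z) = -1*(-1) = 1)
u = ⅐ (u = 1/(1 + 6) = 1/7 = ⅐ ≈ 0.14286)
(u + (-5 - 5)*(-8)) + 326 = (⅐ + (-5 - 5)*(-8)) + 326 = (⅐ - 10*(-8)) + 326 = (⅐ + 80) + 326 = 561/7 + 326 = 2843/7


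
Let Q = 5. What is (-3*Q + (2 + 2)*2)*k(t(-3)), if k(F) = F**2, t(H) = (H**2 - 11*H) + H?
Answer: -10647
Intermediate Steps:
t(H) = H**2 - 10*H
(-3*Q + (2 + 2)*2)*k(t(-3)) = (-3*5 + (2 + 2)*2)*(-3*(-10 - 3))**2 = (-15 + 4*2)*(-3*(-13))**2 = (-15 + 8)*39**2 = -7*1521 = -10647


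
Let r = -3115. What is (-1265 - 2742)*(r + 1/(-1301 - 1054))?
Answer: 29394654782/2355 ≈ 1.2482e+7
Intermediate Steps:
(-1265 - 2742)*(r + 1/(-1301 - 1054)) = (-1265 - 2742)*(-3115 + 1/(-1301 - 1054)) = -4007*(-3115 + 1/(-2355)) = -4007*(-3115 - 1/2355) = -4007*(-7335826/2355) = 29394654782/2355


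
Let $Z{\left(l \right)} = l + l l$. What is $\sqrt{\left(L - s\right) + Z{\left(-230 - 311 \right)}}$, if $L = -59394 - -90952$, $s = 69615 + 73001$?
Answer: $\sqrt{181082} \approx 425.54$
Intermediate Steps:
$s = 142616$
$L = 31558$ ($L = -59394 + 90952 = 31558$)
$Z{\left(l \right)} = l + l^{2}$
$\sqrt{\left(L - s\right) + Z{\left(-230 - 311 \right)}} = \sqrt{\left(31558 - 142616\right) + \left(-230 - 311\right) \left(1 - 541\right)} = \sqrt{-111058 - 541 \left(1 - 541\right)} = \sqrt{-111058 - -292140} = \sqrt{-111058 + 292140} = \sqrt{181082}$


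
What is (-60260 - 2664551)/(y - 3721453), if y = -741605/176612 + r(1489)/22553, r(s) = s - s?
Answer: 481234320332/657253998841 ≈ 0.73219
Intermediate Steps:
r(s) = 0
y = -741605/176612 (y = -741605/176612 + 0/22553 = -741605*1/176612 + 0*(1/22553) = -741605/176612 + 0 = -741605/176612 ≈ -4.1991)
(-60260 - 2664551)/(y - 3721453) = (-60260 - 2664551)/(-741605/176612 - 3721453) = -2724811/(-657253998841/176612) = -2724811*(-176612/657253998841) = 481234320332/657253998841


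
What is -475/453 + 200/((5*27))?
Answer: 1765/4077 ≈ 0.43292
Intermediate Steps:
-475/453 + 200/((5*27)) = -475*1/453 + 200/135 = -475/453 + 200*(1/135) = -475/453 + 40/27 = 1765/4077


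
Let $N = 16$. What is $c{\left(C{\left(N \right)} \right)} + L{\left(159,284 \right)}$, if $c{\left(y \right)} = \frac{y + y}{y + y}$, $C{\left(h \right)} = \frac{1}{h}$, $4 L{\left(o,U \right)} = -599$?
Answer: $- \frac{595}{4} \approx -148.75$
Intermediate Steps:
$L{\left(o,U \right)} = - \frac{599}{4}$ ($L{\left(o,U \right)} = \frac{1}{4} \left(-599\right) = - \frac{599}{4}$)
$c{\left(y \right)} = 1$ ($c{\left(y \right)} = \frac{2 y}{2 y} = 2 y \frac{1}{2 y} = 1$)
$c{\left(C{\left(N \right)} \right)} + L{\left(159,284 \right)} = 1 - \frac{599}{4} = - \frac{595}{4}$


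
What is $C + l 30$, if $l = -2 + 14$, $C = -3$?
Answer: $357$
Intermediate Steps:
$l = 12$
$C + l 30 = -3 + 12 \cdot 30 = -3 + 360 = 357$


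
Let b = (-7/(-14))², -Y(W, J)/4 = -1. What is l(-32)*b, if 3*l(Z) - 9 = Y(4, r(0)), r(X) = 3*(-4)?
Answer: 13/12 ≈ 1.0833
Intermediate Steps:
r(X) = -12
Y(W, J) = 4 (Y(W, J) = -4*(-1) = 4)
l(Z) = 13/3 (l(Z) = 3 + (⅓)*4 = 3 + 4/3 = 13/3)
b = ¼ (b = (-7*(-1/14))² = (½)² = ¼ ≈ 0.25000)
l(-32)*b = (13/3)*(¼) = 13/12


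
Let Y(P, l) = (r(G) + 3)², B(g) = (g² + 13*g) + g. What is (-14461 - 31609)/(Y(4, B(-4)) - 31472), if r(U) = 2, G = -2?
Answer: 46070/31447 ≈ 1.4650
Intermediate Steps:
B(g) = g² + 14*g
Y(P, l) = 25 (Y(P, l) = (2 + 3)² = 5² = 25)
(-14461 - 31609)/(Y(4, B(-4)) - 31472) = (-14461 - 31609)/(25 - 31472) = -46070/(-31447) = -46070*(-1/31447) = 46070/31447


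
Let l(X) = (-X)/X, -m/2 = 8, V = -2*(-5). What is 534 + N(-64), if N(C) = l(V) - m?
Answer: 549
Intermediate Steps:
V = 10
m = -16 (m = -2*8 = -16)
l(X) = -1
N(C) = 15 (N(C) = -1 - 1*(-16) = -1 + 16 = 15)
534 + N(-64) = 534 + 15 = 549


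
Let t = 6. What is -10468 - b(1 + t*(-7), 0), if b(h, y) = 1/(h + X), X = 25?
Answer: -167487/16 ≈ -10468.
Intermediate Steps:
b(h, y) = 1/(25 + h) (b(h, y) = 1/(h + 25) = 1/(25 + h))
-10468 - b(1 + t*(-7), 0) = -10468 - 1/(25 + (1 + 6*(-7))) = -10468 - 1/(25 + (1 - 42)) = -10468 - 1/(25 - 41) = -10468 - 1/(-16) = -10468 - 1*(-1/16) = -10468 + 1/16 = -167487/16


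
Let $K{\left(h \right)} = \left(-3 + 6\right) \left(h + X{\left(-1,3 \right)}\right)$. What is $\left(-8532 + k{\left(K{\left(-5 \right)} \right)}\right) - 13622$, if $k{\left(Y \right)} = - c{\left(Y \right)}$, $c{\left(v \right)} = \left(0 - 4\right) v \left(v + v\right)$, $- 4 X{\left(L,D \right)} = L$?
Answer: $- \frac{41059}{2} \approx -20530.0$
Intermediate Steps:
$X{\left(L,D \right)} = - \frac{L}{4}$
$K{\left(h \right)} = \frac{3}{4} + 3 h$ ($K{\left(h \right)} = \left(-3 + 6\right) \left(h - - \frac{1}{4}\right) = 3 \left(h + \frac{1}{4}\right) = 3 \left(\frac{1}{4} + h\right) = \frac{3}{4} + 3 h$)
$c{\left(v \right)} = - 8 v^{2}$ ($c{\left(v \right)} = - 4 v 2 v = - 8 v^{2}$)
$k{\left(Y \right)} = 8 Y^{2}$ ($k{\left(Y \right)} = - \left(-8\right) Y^{2} = 8 Y^{2}$)
$\left(-8532 + k{\left(K{\left(-5 \right)} \right)}\right) - 13622 = \left(-8532 + 8 \left(\frac{3}{4} + 3 \left(-5\right)\right)^{2}\right) - 13622 = \left(-8532 + 8 \left(\frac{3}{4} - 15\right)^{2}\right) - 13622 = \left(-8532 + 8 \left(- \frac{57}{4}\right)^{2}\right) - 13622 = \left(-8532 + 8 \cdot \frac{3249}{16}\right) - 13622 = \left(-8532 + \frac{3249}{2}\right) - 13622 = - \frac{13815}{2} - 13622 = - \frac{41059}{2}$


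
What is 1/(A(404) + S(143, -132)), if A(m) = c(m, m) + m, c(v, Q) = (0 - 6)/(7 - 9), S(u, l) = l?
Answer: 1/275 ≈ 0.0036364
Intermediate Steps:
c(v, Q) = 3 (c(v, Q) = -6/(-2) = -6*(-½) = 3)
A(m) = 3 + m
1/(A(404) + S(143, -132)) = 1/((3 + 404) - 132) = 1/(407 - 132) = 1/275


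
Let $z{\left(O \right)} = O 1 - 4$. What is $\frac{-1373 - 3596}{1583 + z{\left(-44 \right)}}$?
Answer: $- \frac{4969}{1535} \approx -3.2371$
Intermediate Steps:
$z{\left(O \right)} = -4 + O$ ($z{\left(O \right)} = O - 4 = -4 + O$)
$\frac{-1373 - 3596}{1583 + z{\left(-44 \right)}} = \frac{-1373 - 3596}{1583 - 48} = - \frac{4969}{1583 - 48} = - \frac{4969}{1535}$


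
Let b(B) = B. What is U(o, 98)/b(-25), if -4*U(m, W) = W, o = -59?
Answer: 49/50 ≈ 0.98000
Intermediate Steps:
U(m, W) = -W/4
U(o, 98)/b(-25) = -1/4*98/(-25) = -49/2*(-1/25) = 49/50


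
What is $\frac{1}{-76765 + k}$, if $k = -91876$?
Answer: $- \frac{1}{168641} \approx -5.9298 \cdot 10^{-6}$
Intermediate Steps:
$\frac{1}{-76765 + k} = \frac{1}{-76765 - 91876} = \frac{1}{-168641} = - \frac{1}{168641}$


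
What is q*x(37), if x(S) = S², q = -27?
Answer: -36963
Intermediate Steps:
q*x(37) = -27*37² = -27*1369 = -36963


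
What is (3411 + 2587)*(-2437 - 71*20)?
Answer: -23134286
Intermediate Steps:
(3411 + 2587)*(-2437 - 71*20) = 5998*(-2437 - 1420) = 5998*(-3857) = -23134286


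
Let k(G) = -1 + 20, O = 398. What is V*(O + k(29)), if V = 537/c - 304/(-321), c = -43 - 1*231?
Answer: -12382259/29318 ≈ -422.34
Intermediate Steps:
c = -274 (c = -43 - 231 = -274)
k(G) = 19
V = -89081/87954 (V = 537/(-274) - 304/(-321) = 537*(-1/274) - 304*(-1/321) = -537/274 + 304/321 = -89081/87954 ≈ -1.0128)
V*(O + k(29)) = -89081*(398 + 19)/87954 = -89081/87954*417 = -12382259/29318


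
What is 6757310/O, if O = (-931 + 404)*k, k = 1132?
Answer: -3378655/298282 ≈ -11.327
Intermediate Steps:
O = -596564 (O = (-931 + 404)*1132 = -527*1132 = -596564)
6757310/O = 6757310/(-596564) = 6757310*(-1/596564) = -3378655/298282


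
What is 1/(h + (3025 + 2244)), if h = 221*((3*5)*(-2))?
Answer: -1/1361 ≈ -0.00073475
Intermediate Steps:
h = -6630 (h = 221*(15*(-2)) = 221*(-30) = -6630)
1/(h + (3025 + 2244)) = 1/(-6630 + (3025 + 2244)) = 1/(-6630 + 5269) = 1/(-1361) = -1/1361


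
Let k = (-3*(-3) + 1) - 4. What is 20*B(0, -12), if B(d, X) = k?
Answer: 120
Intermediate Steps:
k = 6 (k = (9 + 1) - 4 = 10 - 4 = 6)
B(d, X) = 6
20*B(0, -12) = 20*6 = 120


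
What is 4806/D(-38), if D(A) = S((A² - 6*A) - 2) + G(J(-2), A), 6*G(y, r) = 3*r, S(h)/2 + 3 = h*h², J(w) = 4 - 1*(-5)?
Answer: 534/1034991775 ≈ 5.1595e-7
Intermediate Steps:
J(w) = 9 (J(w) = 4 + 5 = 9)
S(h) = -6 + 2*h³ (S(h) = -6 + 2*(h*h²) = -6 + 2*h³)
G(y, r) = r/2 (G(y, r) = (3*r)/6 = r/2)
D(A) = -6 + A/2 + 2*(-2 + A² - 6*A)³ (D(A) = (-6 + 2*((A² - 6*A) - 2)³) + A/2 = (-6 + 2*(-2 + A² - 6*A)³) + A/2 = -6 + A/2 + 2*(-2 + A² - 6*A)³)
4806/D(-38) = 4806/(-6 + (½)*(-38) - 2*(2 - 1*(-38)² + 6*(-38))³) = 4806/(-6 - 19 - 2*(2 - 1*1444 - 228)³) = 4806/(-6 - 19 - 2*(2 - 1444 - 228)³) = 4806/(-6 - 19 - 2*(-1670)³) = 4806/(-6 - 19 - 2*(-4657463000)) = 4806/(-6 - 19 + 9314926000) = 4806/9314925975 = 4806*(1/9314925975) = 534/1034991775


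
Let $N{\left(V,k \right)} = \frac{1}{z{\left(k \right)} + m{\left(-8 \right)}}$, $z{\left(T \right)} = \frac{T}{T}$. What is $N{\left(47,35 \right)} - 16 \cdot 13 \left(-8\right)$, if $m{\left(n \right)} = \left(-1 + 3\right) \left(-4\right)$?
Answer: $\frac{11647}{7} \approx 1663.9$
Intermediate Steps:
$m{\left(n \right)} = -8$ ($m{\left(n \right)} = 2 \left(-4\right) = -8$)
$z{\left(T \right)} = 1$
$N{\left(V,k \right)} = - \frac{1}{7}$ ($N{\left(V,k \right)} = \frac{1}{1 - 8} = \frac{1}{-7} = - \frac{1}{7}$)
$N{\left(47,35 \right)} - 16 \cdot 13 \left(-8\right) = - \frac{1}{7} - 16 \cdot 13 \left(-8\right) = - \frac{1}{7} - 208 \left(-8\right) = - \frac{1}{7} - -1664 = - \frac{1}{7} + 1664 = \frac{11647}{7}$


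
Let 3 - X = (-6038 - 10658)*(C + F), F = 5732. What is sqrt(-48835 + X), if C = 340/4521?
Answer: 8*sqrt(30548627435370)/4521 ≈ 9780.3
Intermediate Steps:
C = 340/4521 (C = 340*(1/4521) = 340/4521 ≈ 0.075205)
X = 432672045115/4521 (X = 3 - (-6038 - 10658)*(340/4521 + 5732) = 3 - (-16696)*25914712/4521 = 3 - 1*(-432672031552/4521) = 3 + 432672031552/4521 = 432672045115/4521 ≈ 9.5703e+7)
sqrt(-48835 + X) = sqrt(-48835 + 432672045115/4521) = sqrt(432451262080/4521) = 8*sqrt(30548627435370)/4521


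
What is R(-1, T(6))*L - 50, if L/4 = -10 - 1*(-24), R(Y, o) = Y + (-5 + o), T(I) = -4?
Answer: -610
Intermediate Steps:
R(Y, o) = -5 + Y + o
L = 56 (L = 4*(-10 - 1*(-24)) = 4*(-10 + 24) = 4*14 = 56)
R(-1, T(6))*L - 50 = (-5 - 1 - 4)*56 - 50 = -10*56 - 50 = -560 - 50 = -610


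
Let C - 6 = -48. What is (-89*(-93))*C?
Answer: -347634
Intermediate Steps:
C = -42 (C = 6 - 48 = -42)
(-89*(-93))*C = -89*(-93)*(-42) = 8277*(-42) = -347634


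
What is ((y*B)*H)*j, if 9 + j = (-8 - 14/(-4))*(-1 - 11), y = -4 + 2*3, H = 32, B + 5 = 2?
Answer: -8640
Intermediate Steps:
B = -3 (B = -5 + 2 = -3)
y = 2 (y = -4 + 6 = 2)
j = 45 (j = -9 + (-8 - 14/(-4))*(-1 - 11) = -9 + (-8 - 14*(-¼))*(-12) = -9 + (-8 + 7/2)*(-12) = -9 - 9/2*(-12) = -9 + 54 = 45)
((y*B)*H)*j = ((2*(-3))*32)*45 = -6*32*45 = -192*45 = -8640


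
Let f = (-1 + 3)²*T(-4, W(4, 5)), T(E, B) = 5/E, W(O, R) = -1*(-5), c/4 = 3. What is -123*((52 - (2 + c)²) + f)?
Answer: 18327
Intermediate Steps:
c = 12 (c = 4*3 = 12)
W(O, R) = 5
f = -5 (f = (-1 + 3)²*(5/(-4)) = 2²*(5*(-¼)) = 4*(-5/4) = -5)
-123*((52 - (2 + c)²) + f) = -123*((52 - (2 + 12)²) - 5) = -123*((52 - 1*14²) - 5) = -123*((52 - 1*196) - 5) = -123*((52 - 196) - 5) = -123*(-144 - 5) = -123*(-149) = 18327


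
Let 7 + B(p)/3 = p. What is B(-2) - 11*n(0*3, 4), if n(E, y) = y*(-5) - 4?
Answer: 237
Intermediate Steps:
B(p) = -21 + 3*p
n(E, y) = -4 - 5*y (n(E, y) = -5*y - 4 = -4 - 5*y)
B(-2) - 11*n(0*3, 4) = (-21 + 3*(-2)) - 11*(-4 - 5*4) = (-21 - 6) - 11*(-4 - 20) = -27 - 11*(-24) = -27 + 264 = 237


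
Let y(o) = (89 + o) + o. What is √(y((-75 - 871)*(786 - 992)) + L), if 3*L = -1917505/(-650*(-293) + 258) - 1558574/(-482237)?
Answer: √17768964020421906845/6751318 ≈ 624.37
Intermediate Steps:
L = -214956947/94518452 (L = (-1917505/(-650*(-293) + 258) - 1558574/(-482237))/3 = (-1917505/(190450 + 258) - 1558574*(-1/482237))/3 = (-1917505/190708 + 1558574/482237)/3 = (-1917505*1/190708 + 1558574/482237)/3 = (-13795/1372 + 1558574/482237)/3 = (⅓)*(-644870841/94518452) = -214956947/94518452 ≈ -2.2742)
y(o) = 89 + 2*o
√(y((-75 - 871)*(786 - 992)) + L) = √((89 + 2*((-75 - 871)*(786 - 992))) - 214956947/94518452) = √((89 + 2*(-946*(-206))) - 214956947/94518452) = √((89 + 2*194876) - 214956947/94518452) = √((89 + 389752) - 214956947/94518452) = √(389841 - 214956947/94518452) = √(36846952889185/94518452) = √17768964020421906845/6751318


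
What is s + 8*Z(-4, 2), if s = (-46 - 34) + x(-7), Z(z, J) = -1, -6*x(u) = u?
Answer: -521/6 ≈ -86.833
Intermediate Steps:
x(u) = -u/6
s = -473/6 (s = (-46 - 34) - ⅙*(-7) = -80 + 7/6 = -473/6 ≈ -78.833)
s + 8*Z(-4, 2) = -473/6 + 8*(-1) = -473/6 - 8 = -521/6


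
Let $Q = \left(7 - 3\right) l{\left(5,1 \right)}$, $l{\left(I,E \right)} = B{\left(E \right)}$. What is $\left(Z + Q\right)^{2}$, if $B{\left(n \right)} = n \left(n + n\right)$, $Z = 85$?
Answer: $8649$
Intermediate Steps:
$B{\left(n \right)} = 2 n^{2}$ ($B{\left(n \right)} = n 2 n = 2 n^{2}$)
$l{\left(I,E \right)} = 2 E^{2}$
$Q = 8$ ($Q = \left(7 - 3\right) 2 \cdot 1^{2} = 4 \cdot 2 \cdot 1 = 4 \cdot 2 = 8$)
$\left(Z + Q\right)^{2} = \left(85 + 8\right)^{2} = 93^{2} = 8649$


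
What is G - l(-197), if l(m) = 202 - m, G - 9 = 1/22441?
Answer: -8751989/22441 ≈ -390.00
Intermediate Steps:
G = 201970/22441 (G = 9 + 1/22441 = 201970/22441 ≈ 9.0000)
G - l(-197) = 201970/22441 - (202 - 1*(-197)) = 201970/22441 - (202 + 197) = 201970/22441 - 1*399 = 201970/22441 - 399 = -8751989/22441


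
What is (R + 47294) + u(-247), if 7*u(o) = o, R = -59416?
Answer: -85101/7 ≈ -12157.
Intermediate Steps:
u(o) = o/7
(R + 47294) + u(-247) = (-59416 + 47294) + (⅐)*(-247) = -12122 - 247/7 = -85101/7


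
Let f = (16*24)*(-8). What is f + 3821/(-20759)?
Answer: -63775469/20759 ≈ -3072.2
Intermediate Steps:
f = -3072 (f = 384*(-8) = -3072)
f + 3821/(-20759) = -3072 + 3821/(-20759) = -3072 + 3821*(-1/20759) = -3072 - 3821/20759 = -63775469/20759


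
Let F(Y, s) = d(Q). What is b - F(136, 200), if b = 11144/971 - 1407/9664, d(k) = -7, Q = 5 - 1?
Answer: 172015627/9383744 ≈ 18.331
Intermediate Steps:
Q = 4
F(Y, s) = -7
b = 106329419/9383744 (b = 11144*(1/971) - 1407*1/9664 = 11144/971 - 1407/9664 = 106329419/9383744 ≈ 11.331)
b - F(136, 200) = 106329419/9383744 - 1*(-7) = 106329419/9383744 + 7 = 172015627/9383744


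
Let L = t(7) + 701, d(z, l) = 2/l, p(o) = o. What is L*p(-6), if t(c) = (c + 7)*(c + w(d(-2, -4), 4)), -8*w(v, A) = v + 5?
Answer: -18987/4 ≈ -4746.8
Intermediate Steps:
w(v, A) = -5/8 - v/8 (w(v, A) = -(v + 5)/8 = -(5 + v)/8 = -5/8 - v/8)
t(c) = (7 + c)*(-9/16 + c) (t(c) = (c + 7)*(c + (-5/8 - 1/(4*(-4)))) = (7 + c)*(c + (-5/8 - (-1)/(4*4))) = (7 + c)*(c + (-5/8 - ⅛*(-½))) = (7 + c)*(c + (-5/8 + 1/16)) = (7 + c)*(c - 9/16) = (7 + c)*(-9/16 + c))
L = 6329/8 (L = (-63/16 + 7² + (103/16)*7) + 701 = (-63/16 + 49 + 721/16) + 701 = 721/8 + 701 = 6329/8 ≈ 791.13)
L*p(-6) = (6329/8)*(-6) = -18987/4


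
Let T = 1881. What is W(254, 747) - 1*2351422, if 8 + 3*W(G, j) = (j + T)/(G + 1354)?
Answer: -945272497/402 ≈ -2.3514e+6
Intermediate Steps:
W(G, j) = -8/3 + (1881 + j)/(3*(1354 + G)) (W(G, j) = -8/3 + ((j + 1881)/(G + 1354))/3 = -8/3 + ((1881 + j)/(1354 + G))/3 = -8/3 + (1881 + j)/(3*(1354 + G)))
W(254, 747) - 1*2351422 = (-8951 + 747 - 8*254)/(3*(1354 + 254)) - 1*2351422 = (⅓)*(-8951 + 747 - 2032)/1608 - 2351422 = (⅓)*(1/1608)*(-10236) - 2351422 = -853/402 - 2351422 = -945272497/402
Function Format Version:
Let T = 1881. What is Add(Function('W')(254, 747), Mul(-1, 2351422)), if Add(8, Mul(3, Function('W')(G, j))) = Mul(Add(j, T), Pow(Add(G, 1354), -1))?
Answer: Rational(-945272497, 402) ≈ -2.3514e+6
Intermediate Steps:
Function('W')(G, j) = Add(Rational(-8, 3), Mul(Rational(1, 3), Pow(Add(1354, G), -1), Add(1881, j))) (Function('W')(G, j) = Add(Rational(-8, 3), Mul(Rational(1, 3), Mul(Add(j, 1881), Pow(Add(G, 1354), -1)))) = Add(Rational(-8, 3), Mul(Rational(1, 3), Mul(Add(1881, j), Pow(Add(1354, G), -1)))) = Add(Rational(-8, 3), Mul(Rational(1, 3), Mul(Pow(Add(1354, G), -1), Add(1881, j)))) = Add(Rational(-8, 3), Mul(Rational(1, 3), Pow(Add(1354, G), -1), Add(1881, j))))
Add(Function('W')(254, 747), Mul(-1, 2351422)) = Add(Mul(Rational(1, 3), Pow(Add(1354, 254), -1), Add(-8951, 747, Mul(-8, 254))), Mul(-1, 2351422)) = Add(Mul(Rational(1, 3), Pow(1608, -1), Add(-8951, 747, -2032)), -2351422) = Add(Mul(Rational(1, 3), Rational(1, 1608), -10236), -2351422) = Add(Rational(-853, 402), -2351422) = Rational(-945272497, 402)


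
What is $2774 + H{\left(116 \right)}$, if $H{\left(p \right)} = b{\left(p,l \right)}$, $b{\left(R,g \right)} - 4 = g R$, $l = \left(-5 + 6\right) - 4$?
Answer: $2430$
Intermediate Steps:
$l = -3$ ($l = 1 - 4 = -3$)
$b{\left(R,g \right)} = 4 + R g$ ($b{\left(R,g \right)} = 4 + g R = 4 + R g$)
$H{\left(p \right)} = 4 - 3 p$ ($H{\left(p \right)} = 4 + p \left(-3\right) = 4 - 3 p$)
$2774 + H{\left(116 \right)} = 2774 + \left(4 - 348\right) = 2774 - 344 = 2430$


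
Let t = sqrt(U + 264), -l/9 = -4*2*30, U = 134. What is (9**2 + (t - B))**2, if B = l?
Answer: (2079 - sqrt(398))**2 ≈ 4.2397e+6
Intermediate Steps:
l = 2160 (l = -9*(-4*2)*30 = -(-72)*30 = -9*(-240) = 2160)
B = 2160
t = sqrt(398) (t = sqrt(134 + 264) = sqrt(398) ≈ 19.950)
(9**2 + (t - B))**2 = (9**2 + (sqrt(398) - 1*2160))**2 = (81 + (sqrt(398) - 2160))**2 = (81 + (-2160 + sqrt(398)))**2 = (-2079 + sqrt(398))**2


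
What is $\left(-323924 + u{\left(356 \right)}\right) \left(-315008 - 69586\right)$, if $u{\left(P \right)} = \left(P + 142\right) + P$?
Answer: $124250783580$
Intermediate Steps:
$u{\left(P \right)} = 142 + 2 P$ ($u{\left(P \right)} = \left(142 + P\right) + P = 142 + 2 P$)
$\left(-323924 + u{\left(356 \right)}\right) \left(-315008 - 69586\right) = \left(-323924 + \left(142 + 2 \cdot 356\right)\right) \left(-315008 - 69586\right) = \left(-323924 + \left(142 + 712\right)\right) \left(-384594\right) = \left(-323924 + 854\right) \left(-384594\right) = \left(-323070\right) \left(-384594\right) = 124250783580$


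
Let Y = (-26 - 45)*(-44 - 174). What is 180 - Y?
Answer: -15298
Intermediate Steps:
Y = 15478 (Y = -71*(-218) = 15478)
180 - Y = 180 - 1*15478 = 180 - 15478 = -15298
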